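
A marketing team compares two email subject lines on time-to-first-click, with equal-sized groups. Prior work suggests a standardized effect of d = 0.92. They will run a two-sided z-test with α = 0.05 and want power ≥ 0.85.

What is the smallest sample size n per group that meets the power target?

n = 22 per group

Set Φ(δ − 1.960) = 0.85; then δ − 1.960 = Φ⁻¹(0.85) = 1.036, giving δ = 2.996.
(For δ > 0 the lower-tail rejection region contributes negligibly to power, so the one-term inversion is standard.)
δ = d·√(n/2) ⇒ n = 2(δ/d)² = 2 × (2.996 / 0.92)² = 21.22.
Round up to the next whole unit.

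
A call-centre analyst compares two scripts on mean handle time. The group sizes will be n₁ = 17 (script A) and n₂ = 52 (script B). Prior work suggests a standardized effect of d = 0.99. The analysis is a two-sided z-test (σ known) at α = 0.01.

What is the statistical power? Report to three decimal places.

Power ≈ 0.833

Noncentrality parameter: δ = d / √(1/n₁ + 1/n₂) = 0.99 / √(1/17 + 1/52) = 3.5435
Two-sided α = 0.01 → critical value z_{0.005} = 2.576.
Power = Φ(δ − 2.576) + Φ(−δ − 2.576) = Φ(0.968) + Φ(-6.119) = 0.8334 + 0.0000 = 0.8334.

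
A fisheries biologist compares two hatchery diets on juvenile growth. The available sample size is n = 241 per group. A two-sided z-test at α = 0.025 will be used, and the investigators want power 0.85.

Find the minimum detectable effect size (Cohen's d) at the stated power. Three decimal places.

Need Φ(δ − 2.241) = 0.85, so δ = 2.241 + 1.036 = 3.278.
(The second rejection-region term Φ(−δ − z_{α/2}) is negligible and dropped.)
δ = d·√(n/2) ⇒ d = δ/√(n/2) = 3.278/√(241/2) = 0.2986.

d ≈ 0.299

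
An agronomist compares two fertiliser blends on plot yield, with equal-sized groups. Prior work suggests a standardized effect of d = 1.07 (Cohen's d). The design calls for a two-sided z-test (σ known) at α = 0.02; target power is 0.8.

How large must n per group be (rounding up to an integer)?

n = 18 per group

Set Φ(δ − 2.326) = 0.8; then δ − 2.326 = Φ⁻¹(0.8) = 0.842, giving δ = 3.168.
(The Φ(−δ − z_{α/2}) term is vanishingly small for δ > 0 and is dropped in the standard sample-size formula.)
δ = d·√(n/2) ⇒ n = 2(δ/d)² = 2 × (3.168 / 1.07)² = 17.53.
Rounding up, n = 18 per group.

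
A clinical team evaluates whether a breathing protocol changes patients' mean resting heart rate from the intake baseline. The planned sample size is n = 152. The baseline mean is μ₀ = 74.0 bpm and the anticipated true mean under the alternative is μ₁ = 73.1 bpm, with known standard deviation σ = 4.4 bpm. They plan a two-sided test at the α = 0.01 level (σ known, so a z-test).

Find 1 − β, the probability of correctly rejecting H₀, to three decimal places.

Standardized effect: d = |μ₁ − μ₀| / σ = |73.1 − 74.0| / 4.4 = 0.2045
Noncentrality parameter: δ = d·√n = 0.2045 × √152 = 2.5218
Two-sided α = 0.01 → critical value z_{0.005} = 2.576.
Power = Φ(δ − 2.576) + Φ(−δ − 2.576) = Φ(-0.054) + Φ(-5.098) = 0.4785 + 0.0000 = 0.4785.

Power ≈ 0.478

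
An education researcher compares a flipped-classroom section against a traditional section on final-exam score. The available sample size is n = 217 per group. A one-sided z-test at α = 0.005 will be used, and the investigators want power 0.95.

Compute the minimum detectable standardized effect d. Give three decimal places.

Required noncentrality: δ = z_{0.005} + z_{0.05} = 2.576 + 1.645 = 4.221.
δ = d·√(n/2) ⇒ d = δ/√(n/2) = 4.221/√(217/2) = 0.4052.

d ≈ 0.405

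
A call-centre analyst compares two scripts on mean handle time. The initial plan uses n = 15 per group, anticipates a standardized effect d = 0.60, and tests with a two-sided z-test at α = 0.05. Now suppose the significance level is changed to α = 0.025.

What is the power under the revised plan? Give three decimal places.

Power ≈ 0.275

δ = d·√(n/2) = 0.60 × √(15/2) = 1.6432 (unchanged). New critical value: z_{0.0125} = 2.241.
Revised power = Φ(δ − 2.241) + Φ(−δ − 2.241) = Φ(-0.598) + Φ(-3.885) = 0.2748 + 0.0001 = 0.2749.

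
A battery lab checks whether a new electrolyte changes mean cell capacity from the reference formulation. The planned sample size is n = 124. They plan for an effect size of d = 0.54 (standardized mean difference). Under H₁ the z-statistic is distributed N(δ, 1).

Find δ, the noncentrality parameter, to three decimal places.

δ ≈ 6.013

The noncentrality parameter scales effect size by the design's sample-size factor: δ = d·√n = 0.54 × √124 = 6.0132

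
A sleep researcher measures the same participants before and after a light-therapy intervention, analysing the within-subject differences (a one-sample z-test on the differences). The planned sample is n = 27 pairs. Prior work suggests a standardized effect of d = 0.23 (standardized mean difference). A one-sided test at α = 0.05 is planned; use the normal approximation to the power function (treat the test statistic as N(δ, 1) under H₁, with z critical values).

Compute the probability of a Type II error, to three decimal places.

β ≈ 0.674

Noncentrality parameter: δ = d·√n = 0.23 × √27 = 1.1951
Critical value for a one-sided test at α = 0.05: z_α = 1.645.
Power = P(Z > 1.645 − δ) = Φ(-0.450) = 0.3264.
Type II error: β = 1 − power = 1 − 0.3264 = 0.6736.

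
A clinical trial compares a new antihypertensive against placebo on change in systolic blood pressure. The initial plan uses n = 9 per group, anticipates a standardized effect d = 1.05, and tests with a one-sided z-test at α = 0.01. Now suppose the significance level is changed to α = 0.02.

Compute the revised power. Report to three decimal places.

Power ≈ 0.569

δ = d·√(n/2) = 1.05 × √(9/2) = 2.2274 (unchanged). New critical value: z_{0.02} = 2.054.
Revised power = P(Z > 2.054 − δ) = Φ(0.174) = 0.5689.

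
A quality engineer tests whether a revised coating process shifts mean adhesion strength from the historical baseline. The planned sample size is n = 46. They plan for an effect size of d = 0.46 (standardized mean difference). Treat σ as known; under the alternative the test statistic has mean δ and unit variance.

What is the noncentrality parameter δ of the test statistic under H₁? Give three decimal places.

The noncentrality parameter scales effect size by the design's sample-size factor: δ = d·√n = 0.46 × √46 = 3.1199

δ ≈ 3.120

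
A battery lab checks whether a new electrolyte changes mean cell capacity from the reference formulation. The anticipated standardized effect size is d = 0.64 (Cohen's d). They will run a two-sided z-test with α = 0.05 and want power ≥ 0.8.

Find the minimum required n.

n = 20

Set Φ(δ − 1.960) = 0.8; then δ − 1.960 = Φ⁻¹(0.8) = 0.842, giving δ = 2.802.
(For δ > 0 the lower-tail rejection region contributes negligibly to power, so the one-term inversion is standard.)
δ = d·√n ⇒ n = (δ/d)² = (2.802 / 0.64)² = 19.16.
Round up to the next whole unit.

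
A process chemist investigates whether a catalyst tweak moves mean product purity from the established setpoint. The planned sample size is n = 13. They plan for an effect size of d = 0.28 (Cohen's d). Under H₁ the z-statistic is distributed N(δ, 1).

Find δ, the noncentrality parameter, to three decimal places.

δ ≈ 1.010

δ = d·√n = 0.28 × √13 = 1.0096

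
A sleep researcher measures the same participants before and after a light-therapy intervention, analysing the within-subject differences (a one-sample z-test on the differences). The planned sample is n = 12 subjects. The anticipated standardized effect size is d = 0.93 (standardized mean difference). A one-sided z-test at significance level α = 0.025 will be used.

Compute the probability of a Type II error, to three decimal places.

Noncentrality parameter: δ = d·√n = 0.93 × √12 = 3.2216
Critical value for a one-sided test at α = 0.025: z_α = 1.960.
Power = Φ(δ − 1.960) = Φ(1.262) = 0.8965.
Type II error: β = 1 − power = 1 − 0.8965 = 0.1035.

β ≈ 0.104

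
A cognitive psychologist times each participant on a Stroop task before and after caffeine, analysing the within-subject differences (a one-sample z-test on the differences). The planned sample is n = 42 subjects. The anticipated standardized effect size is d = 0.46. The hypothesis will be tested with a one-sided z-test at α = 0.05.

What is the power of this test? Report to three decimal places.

Noncentrality parameter: δ = d·√n = 0.46 × √42 = 2.9811
One-sided α = 0.05 → critical value z_{0.05} = 1.645.
Power = Φ(δ − 1.645) = Φ(1.336) = 0.9093.

Power ≈ 0.909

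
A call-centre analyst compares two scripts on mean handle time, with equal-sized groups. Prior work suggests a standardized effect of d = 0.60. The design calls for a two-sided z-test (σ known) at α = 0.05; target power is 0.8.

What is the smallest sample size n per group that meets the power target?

n = 44 per group

Set Φ(δ − 1.960) = 0.8; then δ − 1.960 = Φ⁻¹(0.8) = 0.842, giving δ = 2.802.
(The Φ(−δ − z_{α/2}) term is vanishingly small for δ > 0 and is dropped in the standard sample-size formula.)
δ = d·√(n/2) ⇒ n = 2(δ/d)² = 2 × (2.802 / 0.60)² = 43.60.
Rounding up, n = 44 per group.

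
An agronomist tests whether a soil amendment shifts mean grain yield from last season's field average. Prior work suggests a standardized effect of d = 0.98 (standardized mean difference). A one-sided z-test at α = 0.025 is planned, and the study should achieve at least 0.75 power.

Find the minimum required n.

Set Φ(δ − 1.960) = 0.75; then δ − 1.960 = Φ⁻¹(0.75) = 0.674, giving δ = 2.634.
δ = d·√n ⇒ n = (δ/d)² = (2.634 / 0.98)² = 7.23.
Rounding up, n = 8.

n = 8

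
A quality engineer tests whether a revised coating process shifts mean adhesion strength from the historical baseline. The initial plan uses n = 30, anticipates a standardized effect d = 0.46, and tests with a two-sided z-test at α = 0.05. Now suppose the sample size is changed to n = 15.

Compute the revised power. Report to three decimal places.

With n = 15: δ = d·√n = 0.46 × √15 = 1.7816. Critical value z_{0.025} = 1.960.
Revised power = Φ(δ − 1.960) + Φ(−δ − 1.960) = Φ(-0.178) + Φ(-3.742) = 0.4292 + 0.0001 = 0.4293.

Power ≈ 0.429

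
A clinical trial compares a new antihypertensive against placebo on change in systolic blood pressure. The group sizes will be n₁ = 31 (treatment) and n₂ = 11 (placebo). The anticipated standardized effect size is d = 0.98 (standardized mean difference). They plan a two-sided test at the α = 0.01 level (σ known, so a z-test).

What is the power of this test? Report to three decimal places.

Noncentrality parameter: δ = d / √(1/n₁ + 1/n₂) = 0.98 / √(1/31 + 1/11) = 2.7924
Critical value for a two-sided test at α = 0.01: z_{α/2} = 2.576.
Power = Φ(δ − 2.576) + Φ(−δ − 2.576) = Φ(0.217) + Φ(-5.368) = 0.5857 + 0.0000 = 0.5857.

Power ≈ 0.586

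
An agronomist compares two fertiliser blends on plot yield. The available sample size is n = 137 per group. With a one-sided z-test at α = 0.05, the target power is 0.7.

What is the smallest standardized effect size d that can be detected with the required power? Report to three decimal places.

d ≈ 0.262

Required noncentrality: δ = z_{0.05} + z_{0.30} = 1.645 + 0.524 = 2.169.
δ = d·√(n/2) ⇒ d = δ/√(n/2) = 2.169/√(137/2) = 0.2621.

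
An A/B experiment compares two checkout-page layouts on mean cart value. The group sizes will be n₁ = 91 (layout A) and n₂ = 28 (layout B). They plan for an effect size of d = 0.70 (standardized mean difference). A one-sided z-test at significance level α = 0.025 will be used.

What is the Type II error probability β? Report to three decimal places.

Noncentrality parameter: δ = d / √(1/n₁ + 1/n₂) = 0.70 / √(1/91 + 1/28) = 3.2391
Critical value for a one-sided test at α = 0.025: z_α = 1.960.
Power = Φ(δ − 1.960) = Φ(1.279) = 0.8996.
Type II error: β = 1 − power = 1 − 0.8996 = 0.1004.

β ≈ 0.100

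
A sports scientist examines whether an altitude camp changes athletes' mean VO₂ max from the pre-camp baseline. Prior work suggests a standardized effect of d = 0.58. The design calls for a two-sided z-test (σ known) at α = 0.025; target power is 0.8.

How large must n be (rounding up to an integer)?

n = 29

Set Φ(δ − 2.241) = 0.8; then δ − 2.241 = Φ⁻¹(0.8) = 0.842, giving δ = 3.083.
(The Φ(−δ − z_{α/2}) term is vanishingly small for δ > 0 and is dropped in the standard sample-size formula.)
δ = d·√n ⇒ n = (δ/d)² = (3.083 / 0.58)² = 28.26.
Rounding up, n = 29.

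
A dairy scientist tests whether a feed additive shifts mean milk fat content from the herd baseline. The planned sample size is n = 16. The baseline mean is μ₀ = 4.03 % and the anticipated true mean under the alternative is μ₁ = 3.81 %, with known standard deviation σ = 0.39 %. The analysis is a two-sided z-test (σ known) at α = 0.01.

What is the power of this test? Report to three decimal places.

Standardized effect: d = |μ₁ − μ₀| / σ = |3.81 − 4.03| / 0.39 = 0.5641
Noncentrality parameter: δ = d·√n = 0.5641 × √16 = 2.2564
Critical value for a two-sided test at α = 0.01: z_{α/2} = 2.576.
Power = Φ(δ − 2.576) + Φ(−δ − 2.576) = Φ(-0.319) + Φ(-4.832) = 0.3747 + 0.0000 = 0.3747.

Power ≈ 0.375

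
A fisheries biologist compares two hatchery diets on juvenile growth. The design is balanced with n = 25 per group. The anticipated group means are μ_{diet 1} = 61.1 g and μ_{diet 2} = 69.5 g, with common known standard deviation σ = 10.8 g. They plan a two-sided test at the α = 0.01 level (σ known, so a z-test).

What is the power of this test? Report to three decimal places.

Standardized effect: d = |μ_{diet 1} − μ_{diet 2}| / σ = |61.1 − 69.5| / 10.8 = 0.7778
Noncentrality parameter: δ = d·√(n/2) = 0.7778 × √(25/2) = 2.7499
Critical value for a two-sided test at α = 0.01: z_{α/2} = 2.576.
Power = Φ(δ − 2.576) + Φ(−δ − 2.576) = Φ(0.174) + Φ(-5.326) = 0.5691 + 0.0000 = 0.5691.

Power ≈ 0.569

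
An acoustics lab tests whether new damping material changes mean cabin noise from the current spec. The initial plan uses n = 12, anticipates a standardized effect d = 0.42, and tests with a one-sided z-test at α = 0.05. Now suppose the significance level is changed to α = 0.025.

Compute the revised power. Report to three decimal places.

Power ≈ 0.307

δ = d·√n = 0.42 × √12 = 1.4549 (unchanged). New critical value: z_{0.025} = 1.960.
Revised power = P(Z > 1.960 − δ) = Φ(-0.505) = 0.3068.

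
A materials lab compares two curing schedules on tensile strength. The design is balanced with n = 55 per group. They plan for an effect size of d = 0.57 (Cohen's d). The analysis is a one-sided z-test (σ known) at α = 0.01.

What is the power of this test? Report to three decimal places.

Power ≈ 0.746

Noncentrality parameter: δ = d·√(n/2) = 0.57 × √(55/2) = 2.9891
Critical value for a one-sided test at α = 0.01: z_α = 2.326.
Power = Φ(δ − 2.326) = Φ(0.663) = 0.7463.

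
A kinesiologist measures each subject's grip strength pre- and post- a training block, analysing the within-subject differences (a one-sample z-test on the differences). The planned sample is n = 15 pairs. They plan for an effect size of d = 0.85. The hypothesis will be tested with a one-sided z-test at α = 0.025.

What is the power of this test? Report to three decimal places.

Noncentrality parameter: λ = d·√n = 0.85 × √15 = 3.2920
One-sided α = 0.025 → critical value z_{0.025} = 1.960.
Power = Φ(λ − 1.960) = Φ(1.332) = 0.9086.

Power ≈ 0.909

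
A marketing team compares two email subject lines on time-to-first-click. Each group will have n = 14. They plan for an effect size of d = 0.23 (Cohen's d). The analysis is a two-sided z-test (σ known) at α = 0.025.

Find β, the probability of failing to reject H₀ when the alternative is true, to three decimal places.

β ≈ 0.947

Noncentrality parameter: δ = d·√(n/2) = 0.23 × √(14/2) = 0.6085
Two-sided α = 0.025 → critical value z_{0.0125} = 2.241.
Power = Φ(δ − 2.241) + Φ(−δ − 2.241) = Φ(-1.633) + Φ(-2.850) = 0.0512 + 0.0022 = 0.0534.
Type II error: β = 1 − power = 1 − 0.0534 = 0.9466.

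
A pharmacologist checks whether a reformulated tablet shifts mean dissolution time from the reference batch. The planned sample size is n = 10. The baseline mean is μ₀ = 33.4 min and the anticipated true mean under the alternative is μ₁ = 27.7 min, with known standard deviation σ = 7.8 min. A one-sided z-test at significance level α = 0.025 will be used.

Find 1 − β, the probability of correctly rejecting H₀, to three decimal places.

Standardized effect: d = |μ₁ − μ₀| / σ = |27.7 − 33.4| / 7.8 = 0.7308
Noncentrality parameter: δ = d·√n = 0.7308 × √10 = 2.3109
One-sided α = 0.025 → critical value z_{0.025} = 1.960.
Power = Φ(δ − 1.960) = Φ(0.351) = 0.6372.

Power ≈ 0.637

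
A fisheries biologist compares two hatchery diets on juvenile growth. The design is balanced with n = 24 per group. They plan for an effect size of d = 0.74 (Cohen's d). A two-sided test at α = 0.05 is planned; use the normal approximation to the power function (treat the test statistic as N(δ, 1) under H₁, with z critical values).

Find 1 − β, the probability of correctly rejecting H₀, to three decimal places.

Noncentrality parameter: δ = d·√(n/2) = 0.74 × √(24/2) = 2.5634
Two-sided α = 0.05 → critical value z_{0.025} = 1.960.
Power = Φ(δ − 1.960) + Φ(−δ − 1.960) = Φ(0.603) + Φ(-4.523) = 0.7269 + 0.0000 = 0.7269.

Power ≈ 0.727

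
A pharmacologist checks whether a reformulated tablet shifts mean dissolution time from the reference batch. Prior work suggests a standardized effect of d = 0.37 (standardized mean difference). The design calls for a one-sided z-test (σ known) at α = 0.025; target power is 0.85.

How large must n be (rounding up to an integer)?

Set Φ(δ − 1.960) = 0.85; then δ − 1.960 = Φ⁻¹(0.85) = 1.036, giving δ = 2.996.
δ = d·√n ⇒ n = (δ/d)² = (2.996 / 0.37)² = 65.58.
Round up to the next whole unit.

n = 66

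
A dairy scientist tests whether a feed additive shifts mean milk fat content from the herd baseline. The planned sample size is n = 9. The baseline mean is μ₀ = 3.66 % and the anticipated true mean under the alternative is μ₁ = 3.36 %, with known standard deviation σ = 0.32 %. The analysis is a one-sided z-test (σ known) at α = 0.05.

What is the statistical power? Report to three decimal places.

Standardized effect: d = |μ₁ − μ₀| / σ = |3.36 − 3.66| / 0.32 = 0.9375
Noncentrality parameter: δ = d·√n = 0.9375 × √9 = 2.8125
Critical value for a one-sided test at α = 0.05: z_α = 1.645.
Power = P(Z > 1.645 − δ) = Φ(1.168) = 0.8785.

Power ≈ 0.879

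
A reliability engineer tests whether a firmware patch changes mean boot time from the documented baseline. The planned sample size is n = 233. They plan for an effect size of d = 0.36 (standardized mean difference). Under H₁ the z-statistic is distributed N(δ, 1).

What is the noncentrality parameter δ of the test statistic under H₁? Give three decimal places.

δ ≈ 5.495

δ = d·√n = 0.36 × √233 = 5.4952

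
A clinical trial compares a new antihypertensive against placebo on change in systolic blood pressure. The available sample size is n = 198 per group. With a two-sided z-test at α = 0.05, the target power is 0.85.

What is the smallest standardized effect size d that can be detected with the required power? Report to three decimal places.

d ≈ 0.301

Need Φ(δ − 1.960) = 0.85, so δ = 1.960 + 1.036 = 2.996.
(Lower-tail contribution to power is negligible for δ > 0.)
δ = d·√(n/2) ⇒ d = δ/√(n/2) = 2.996/√(198/2) = 0.3011.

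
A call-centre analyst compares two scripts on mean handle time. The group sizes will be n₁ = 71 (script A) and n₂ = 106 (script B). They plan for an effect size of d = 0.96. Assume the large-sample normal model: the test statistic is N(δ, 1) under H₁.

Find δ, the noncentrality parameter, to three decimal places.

δ = d / √(1/n₁ + 1/n₂) = 0.96 / √(1/71 + 1/106) = 6.2599

δ ≈ 6.260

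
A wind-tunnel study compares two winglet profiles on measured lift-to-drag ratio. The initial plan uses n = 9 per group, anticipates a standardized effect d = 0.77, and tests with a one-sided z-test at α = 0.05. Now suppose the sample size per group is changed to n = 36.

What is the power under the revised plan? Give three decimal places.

With n = 36 per group: δ = d·√(n/2) = 0.77 × √(36/2) = 3.2668. Critical value z_{0.05} = 1.645.
Revised power = P(Z > 1.645 − δ) = Φ(1.622) = 0.9476.

Power ≈ 0.948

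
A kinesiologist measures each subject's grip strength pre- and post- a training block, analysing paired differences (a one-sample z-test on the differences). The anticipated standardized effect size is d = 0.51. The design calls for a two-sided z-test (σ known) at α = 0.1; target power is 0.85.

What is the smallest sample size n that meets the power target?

n = 28

For power 0.85 need Φ(δ − z_{0.05}) = 0.85, so δ = z_{0.05} + z_{0.15} = 1.645 + 1.036 = 2.681.
(The Φ(−δ − z_{α/2}) term is vanishingly small for δ > 0 and is dropped in the standard sample-size formula.)
δ = d·√n ⇒ n = (δ/d)² = (2.681 / 0.51)² = 27.64.
Round up to the next whole unit.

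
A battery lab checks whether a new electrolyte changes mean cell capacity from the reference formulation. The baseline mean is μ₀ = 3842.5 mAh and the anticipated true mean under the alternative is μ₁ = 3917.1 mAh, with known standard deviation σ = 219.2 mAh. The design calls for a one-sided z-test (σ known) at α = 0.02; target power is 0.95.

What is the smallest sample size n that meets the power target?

n = 119

Standardized effect: d = |μ₁ − μ₀| / σ = |3917.1 − 3842.5| / 219.2 = 0.3403
For power 0.95 need Φ(δ − z_{0.02}) = 0.95, so δ = z_{0.02} + z_{0.05} = 2.054 + 1.645 = 3.699.
δ = d·√n ⇒ n = (δ/d)² = (3.699 / 0.3403)² = 118.11.
Round up to the next whole unit.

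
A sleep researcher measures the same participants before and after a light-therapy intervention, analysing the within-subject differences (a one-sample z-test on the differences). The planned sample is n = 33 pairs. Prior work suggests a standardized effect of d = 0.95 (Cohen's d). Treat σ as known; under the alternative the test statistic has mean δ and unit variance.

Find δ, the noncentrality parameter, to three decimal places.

The noncentrality parameter scales effect size by the design's sample-size factor: δ = d·√n = 0.95 × √33 = 5.4573

δ ≈ 5.457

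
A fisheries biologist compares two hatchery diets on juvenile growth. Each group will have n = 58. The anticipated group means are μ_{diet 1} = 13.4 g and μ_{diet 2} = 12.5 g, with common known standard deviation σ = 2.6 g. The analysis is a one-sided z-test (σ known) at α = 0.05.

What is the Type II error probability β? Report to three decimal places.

β ≈ 0.413

Standardized effect: d = |μ_{diet 1} − μ_{diet 2}| / σ = |13.4 − 12.5| / 2.6 = 0.3462
Noncentrality parameter: δ = d·√(n/2) = 0.3462 × √(58/2) = 1.8641
One-sided α = 0.05 → critical value z_{0.05} = 1.645.
Power = Φ(δ − 1.645) = Φ(0.219) = 0.5868.
Type II error: β = 1 − power = 1 − 0.5868 = 0.4132.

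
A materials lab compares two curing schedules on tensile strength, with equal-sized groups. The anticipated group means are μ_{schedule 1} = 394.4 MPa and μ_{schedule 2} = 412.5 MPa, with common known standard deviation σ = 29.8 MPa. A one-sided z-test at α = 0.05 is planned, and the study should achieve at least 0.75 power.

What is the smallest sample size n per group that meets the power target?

n = 30 per group

Standardized effect: d = |μ_{schedule 1} − μ_{schedule 2}| / σ = |394.4 − 412.5| / 29.8 = 0.6074
For power 0.75 need Φ(δ − z_{0.05}) = 0.75, so δ = z_{0.05} + z_{0.25} = 1.645 + 0.674 = 2.319.
δ = d·√(n/2) ⇒ n = 2(δ/d)² = 2 × (2.319 / 0.6074)² = 29.16.
Round up to the next whole unit.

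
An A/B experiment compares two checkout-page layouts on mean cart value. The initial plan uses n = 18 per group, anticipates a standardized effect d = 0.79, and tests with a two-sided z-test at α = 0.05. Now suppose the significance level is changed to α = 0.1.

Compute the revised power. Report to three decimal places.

Power ≈ 0.766

δ = d·√(n/2) = 0.79 × √(18/2) = 2.3700 (unchanged). New critical value: z_{0.05} = 1.645.
Revised power = Φ(δ − 1.645) + Φ(−δ − 1.645) = Φ(0.725) + Φ(-4.015) = 0.7658 + 0.0000 = 0.7658.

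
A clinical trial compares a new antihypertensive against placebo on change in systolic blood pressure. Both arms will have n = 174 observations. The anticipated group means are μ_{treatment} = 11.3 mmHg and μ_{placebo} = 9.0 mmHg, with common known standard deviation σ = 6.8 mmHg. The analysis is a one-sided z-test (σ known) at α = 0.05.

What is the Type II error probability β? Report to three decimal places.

β ≈ 0.066

Standardized effect: d = |μ_{treatment} − μ_{placebo}| / σ = |11.3 − 9.0| / 6.8 = 0.3382
Noncentrality parameter: λ = d·√(n/2) = 0.3382 × √(174/2) = 3.1548
Critical value for a one-sided test at α = 0.05: z_α = 1.645.
Power = Φ(λ − 1.645) = Φ(1.510) = 0.9345.
Type II error: β = 1 − power = 1 − 0.9345 = 0.0655.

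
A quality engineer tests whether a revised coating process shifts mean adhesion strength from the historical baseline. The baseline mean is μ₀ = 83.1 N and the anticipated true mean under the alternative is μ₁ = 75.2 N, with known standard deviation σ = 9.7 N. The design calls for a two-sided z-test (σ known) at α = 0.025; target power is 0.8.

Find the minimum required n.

n = 15

Standardized effect: d = |μ₁ − μ₀| / σ = |75.2 − 83.1| / 9.7 = 0.8144
Set Φ(δ − 2.241) = 0.8; then δ − 2.241 = Φ⁻¹(0.8) = 0.842, giving δ = 3.083.
(Ignoring the negligible lower-tail rejection probability gives the usual closed-form inversion.)
δ = d·√n ⇒ n = (δ/d)² = (3.083 / 0.8144)² = 14.33.
Rounding up, n = 15.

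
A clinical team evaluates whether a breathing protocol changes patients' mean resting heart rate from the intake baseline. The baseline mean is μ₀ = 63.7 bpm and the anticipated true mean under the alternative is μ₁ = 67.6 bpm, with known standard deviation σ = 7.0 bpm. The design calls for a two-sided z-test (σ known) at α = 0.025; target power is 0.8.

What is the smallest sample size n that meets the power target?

n = 31

Standardized effect: d = |μ₁ − μ₀| / σ = |67.6 − 63.7| / 7.0 = 0.5571
For power 0.8 need Φ(δ − z_{0.0125}) = 0.8, so δ = z_{0.0125} + z_{0.20} = 2.241 + 0.842 = 3.083.
(Ignoring the negligible lower-tail rejection probability gives the usual closed-form inversion.)
δ = d·√n ⇒ n = (δ/d)² = (3.083 / 0.5571)² = 30.62.
Round up to the next whole unit.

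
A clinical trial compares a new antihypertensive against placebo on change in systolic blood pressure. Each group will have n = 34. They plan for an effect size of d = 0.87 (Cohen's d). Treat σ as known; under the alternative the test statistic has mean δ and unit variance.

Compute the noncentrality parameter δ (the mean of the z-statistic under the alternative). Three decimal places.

δ ≈ 3.587

δ = d·√(n/2) = 0.87 × √(34/2) = 3.5871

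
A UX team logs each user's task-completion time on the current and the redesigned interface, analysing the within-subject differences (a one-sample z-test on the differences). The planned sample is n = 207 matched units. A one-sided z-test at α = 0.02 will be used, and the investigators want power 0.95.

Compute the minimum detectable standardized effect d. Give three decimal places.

d ≈ 0.257

Required noncentrality: δ = z_{0.02} + z_{0.05} = 2.054 + 1.645 = 3.699.
δ = d·√n ⇒ d = δ/√n = 3.699/√207 = 0.2571.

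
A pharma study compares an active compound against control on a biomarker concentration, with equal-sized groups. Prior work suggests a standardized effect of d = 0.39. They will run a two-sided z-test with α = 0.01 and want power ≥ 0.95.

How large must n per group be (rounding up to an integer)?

For power 0.95 need Φ(δ − z_{0.005}) = 0.95, so δ = z_{0.005} + z_{0.05} = 2.576 + 1.645 = 4.221.
(Ignoring the negligible lower-tail rejection probability gives the usual closed-form inversion.)
δ = d·√(n/2) ⇒ n = 2(δ/d)² = 2 × (4.221 / 0.39)² = 234.24.
Rounding up, n = 235 per group.

n = 235 per group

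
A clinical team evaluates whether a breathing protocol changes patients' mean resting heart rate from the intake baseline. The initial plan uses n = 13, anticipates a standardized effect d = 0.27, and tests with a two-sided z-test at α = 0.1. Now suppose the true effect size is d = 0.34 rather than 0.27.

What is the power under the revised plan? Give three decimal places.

Power ≈ 0.340

With d = 0.34: δ = d·√n = 0.34 × √13 = 1.2259. Critical value z_{0.05} = 1.645.
Revised power = Φ(δ − 1.645) + Φ(−δ − 1.645) = Φ(-0.419) + Φ(-2.871) = 0.3376 + 0.0020 = 0.3397.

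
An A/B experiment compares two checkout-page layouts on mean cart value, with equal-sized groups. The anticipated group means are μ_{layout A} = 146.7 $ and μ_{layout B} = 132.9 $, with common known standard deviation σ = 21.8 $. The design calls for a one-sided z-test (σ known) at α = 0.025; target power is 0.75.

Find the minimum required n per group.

Standardized effect: d = |μ_{layout A} − μ_{layout B}| / σ = |146.7 − 132.9| / 21.8 = 0.6330
Set Φ(δ − 1.960) = 0.75; then δ − 1.960 = Φ⁻¹(0.75) = 0.674, giving δ = 2.634.
δ = d·√(n/2) ⇒ n = 2(δ/d)² = 2 × (2.634 / 0.6330)² = 34.64.
Rounding up, n = 35 per group.

n = 35 per group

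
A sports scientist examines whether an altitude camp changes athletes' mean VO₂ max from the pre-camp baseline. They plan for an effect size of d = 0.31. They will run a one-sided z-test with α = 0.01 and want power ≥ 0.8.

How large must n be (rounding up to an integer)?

n = 105

For power 0.8 need Φ(δ − z_{0.01}) = 0.8, so δ = z_{0.01} + z_{0.20} = 2.326 + 0.842 = 3.168.
δ = d·√n ⇒ n = (δ/d)² = (3.168 / 0.31)² = 104.43.
Rounding up, n = 105.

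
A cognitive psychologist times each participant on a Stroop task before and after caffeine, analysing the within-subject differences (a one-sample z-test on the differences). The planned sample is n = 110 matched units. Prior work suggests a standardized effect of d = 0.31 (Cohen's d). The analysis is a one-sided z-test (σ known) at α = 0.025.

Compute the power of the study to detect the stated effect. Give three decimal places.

Power ≈ 0.902

Noncentrality parameter: δ = d·√n = 0.31 × √110 = 3.2513
One-sided α = 0.025 → critical value z_{0.025} = 1.960.
Power = Φ(δ − 1.960) = Φ(1.291) = 0.9017.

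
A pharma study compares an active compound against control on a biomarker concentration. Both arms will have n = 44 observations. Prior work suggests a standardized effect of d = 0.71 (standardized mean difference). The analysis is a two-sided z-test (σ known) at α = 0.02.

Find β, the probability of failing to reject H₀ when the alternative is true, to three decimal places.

β ≈ 0.158

Noncentrality parameter: δ = d·√(n/2) = 0.71 × √(44/2) = 3.3302
Critical value for a two-sided test at α = 0.02: z_{α/2} = 2.326.
Power = Φ(δ − 2.326) + Φ(−δ − 2.326) = Φ(1.004) + Φ(-5.657) = 0.8423 + 0.0000 = 0.8423.
Type II error: β = 1 − power = 1 − 0.8423 = 0.1577.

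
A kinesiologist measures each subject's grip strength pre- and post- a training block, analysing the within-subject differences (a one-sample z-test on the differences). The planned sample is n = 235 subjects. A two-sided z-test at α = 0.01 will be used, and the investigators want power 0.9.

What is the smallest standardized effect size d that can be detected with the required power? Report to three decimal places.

d ≈ 0.252

Need Φ(δ − 2.576) = 0.9, so δ = 2.576 + 1.282 = 3.857.
(The second rejection-region term Φ(−δ − z_{α/2}) is negligible and dropped.)
δ = d·√n ⇒ d = δ/√n = 3.857/√235 = 0.2516.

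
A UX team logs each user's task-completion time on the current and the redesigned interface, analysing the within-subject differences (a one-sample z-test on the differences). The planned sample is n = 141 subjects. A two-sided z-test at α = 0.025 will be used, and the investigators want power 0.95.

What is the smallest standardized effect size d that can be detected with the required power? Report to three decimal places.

Required noncentrality: δ = z_{0.0125} + z_{0.05} = 2.241 + 1.645 = 3.886.
(Lower-tail contribution to power is negligible for δ > 0.)
δ = d·√n ⇒ d = δ/√n = 3.886/√141 = 0.3273.

d ≈ 0.327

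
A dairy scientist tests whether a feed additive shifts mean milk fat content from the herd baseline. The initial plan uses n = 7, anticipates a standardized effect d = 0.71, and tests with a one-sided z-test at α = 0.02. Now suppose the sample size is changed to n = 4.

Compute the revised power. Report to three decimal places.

Power ≈ 0.263

With n = 4: δ = d·√n = 0.71 × √4 = 1.4200. Critical value z_{0.02} = 2.054.
Revised power = P(Z > 2.054 − δ) = Φ(-0.634) = 0.2631.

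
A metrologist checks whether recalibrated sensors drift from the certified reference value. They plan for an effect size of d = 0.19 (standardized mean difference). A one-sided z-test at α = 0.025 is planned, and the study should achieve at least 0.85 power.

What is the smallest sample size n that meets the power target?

n = 249

For power 0.85 need Φ(δ − z_{0.025}) = 0.85, so δ = z_{0.025} + z_{0.15} = 1.960 + 1.036 = 2.996.
δ = d·√n ⇒ n = (δ/d)² = (2.996 / 0.19)² = 248.71.
Rounding up, n = 249.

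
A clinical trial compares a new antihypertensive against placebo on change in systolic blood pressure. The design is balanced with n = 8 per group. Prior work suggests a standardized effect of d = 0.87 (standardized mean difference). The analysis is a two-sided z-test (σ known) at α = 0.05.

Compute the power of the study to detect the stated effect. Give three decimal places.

Noncentrality parameter: δ = d·√(n/2) = 0.87 × √(8/2) = 1.7400
Two-sided α = 0.05 → critical value z_{0.025} = 1.960.
Power = Φ(δ − 1.960) + Φ(−δ − 1.960) = Φ(-0.220) + Φ(-3.700) = 0.4129 + 0.0001 = 0.4131.

Power ≈ 0.413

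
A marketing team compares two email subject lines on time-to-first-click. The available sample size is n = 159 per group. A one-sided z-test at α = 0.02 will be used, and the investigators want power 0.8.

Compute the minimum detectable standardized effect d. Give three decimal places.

d ≈ 0.325

Required noncentrality: δ = z_{0.02} + z_{0.20} = 2.054 + 0.842 = 2.895.
δ = d·√(n/2) ⇒ d = δ/√(n/2) = 2.895/√(159/2) = 0.3247.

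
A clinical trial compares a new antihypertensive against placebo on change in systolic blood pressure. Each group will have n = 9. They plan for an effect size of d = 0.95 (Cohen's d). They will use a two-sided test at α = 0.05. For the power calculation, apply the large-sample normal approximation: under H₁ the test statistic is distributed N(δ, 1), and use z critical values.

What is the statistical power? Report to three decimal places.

Noncentrality parameter: λ = d·√(n/2) = 0.95 × √(9/2) = 2.0153
Two-sided α = 0.05 → critical value z_{0.025} = 1.960.
Power = Φ(λ − 1.960) + Φ(−λ − 1.960) = Φ(0.055) + Φ(-3.975) = 0.5220 + 0.0000 = 0.5221.

Power ≈ 0.522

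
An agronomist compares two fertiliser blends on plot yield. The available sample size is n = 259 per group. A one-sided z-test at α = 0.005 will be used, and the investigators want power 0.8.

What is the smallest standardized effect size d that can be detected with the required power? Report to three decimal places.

Need Φ(δ − 2.576) = 0.8, so δ = 2.576 + 0.842 = 3.417.
δ = d·√(n/2) ⇒ d = δ/√(n/2) = 3.417/√(259/2) = 0.3003.

d ≈ 0.300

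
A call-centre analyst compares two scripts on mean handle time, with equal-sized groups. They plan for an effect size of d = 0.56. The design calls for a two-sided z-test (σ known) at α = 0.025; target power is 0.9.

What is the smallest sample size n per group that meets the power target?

n = 80 per group

For power 0.9 need Φ(δ − z_{0.0125}) = 0.9, so δ = z_{0.0125} + z_{0.10} = 2.241 + 1.282 = 3.523.
(For δ > 0 the lower-tail rejection region contributes negligibly to power, so the one-term inversion is standard.)
δ = d·√(n/2) ⇒ n = 2(δ/d)² = 2 × (3.523 / 0.56)² = 79.15.
Rounding up, n = 80 per group.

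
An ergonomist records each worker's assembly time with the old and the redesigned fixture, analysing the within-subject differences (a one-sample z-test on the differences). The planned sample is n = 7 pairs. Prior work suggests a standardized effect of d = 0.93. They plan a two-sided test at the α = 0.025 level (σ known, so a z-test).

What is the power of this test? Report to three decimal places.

Noncentrality parameter: δ = d·√n = 0.93 × √7 = 2.4605
Two-sided α = 0.025 → critical value z_{0.0125} = 2.241.
Power = Φ(δ − 2.241) + Φ(−δ − 2.241) = Φ(0.219) + Φ(-4.702) = 0.5867 + 0.0000 = 0.5867.

Power ≈ 0.587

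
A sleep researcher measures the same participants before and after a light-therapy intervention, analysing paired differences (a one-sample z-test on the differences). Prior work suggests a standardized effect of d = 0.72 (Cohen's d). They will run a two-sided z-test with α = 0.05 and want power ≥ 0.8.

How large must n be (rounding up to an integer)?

Set Φ(δ − 1.960) = 0.8; then δ − 1.960 = Φ⁻¹(0.8) = 0.842, giving δ = 2.802.
(The Φ(−δ − z_{α/2}) term is vanishingly small for δ > 0 and is dropped in the standard sample-size formula.)
δ = d·√n ⇒ n = (δ/d)² = (2.802 / 0.72)² = 15.14.
Round up to the next whole unit.

n = 16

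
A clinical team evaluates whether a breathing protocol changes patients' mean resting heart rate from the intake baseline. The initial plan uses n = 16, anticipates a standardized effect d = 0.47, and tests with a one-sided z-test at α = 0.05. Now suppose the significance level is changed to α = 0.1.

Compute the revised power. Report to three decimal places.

Power ≈ 0.725

δ = d·√n = 0.47 × √16 = 1.8800 (unchanged). New critical value: z_{0.1} = 1.282.
Revised power = P(Z > 1.282 − δ) = Φ(0.598) = 0.7252.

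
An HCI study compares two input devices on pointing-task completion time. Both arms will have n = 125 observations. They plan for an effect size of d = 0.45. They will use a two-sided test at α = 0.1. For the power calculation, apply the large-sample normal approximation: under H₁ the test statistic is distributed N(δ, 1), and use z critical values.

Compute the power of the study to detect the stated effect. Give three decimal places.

Noncentrality parameter: δ = d·√(n/2) = 0.45 × √(125/2) = 3.5576
Two-sided α = 0.1 → critical value z_{0.05} = 1.645.
Power = Φ(δ − 1.645) + Φ(−δ − 1.645) = Φ(1.913) + Φ(-5.202) = 0.9721 + 0.0000 = 0.9721.

Power ≈ 0.972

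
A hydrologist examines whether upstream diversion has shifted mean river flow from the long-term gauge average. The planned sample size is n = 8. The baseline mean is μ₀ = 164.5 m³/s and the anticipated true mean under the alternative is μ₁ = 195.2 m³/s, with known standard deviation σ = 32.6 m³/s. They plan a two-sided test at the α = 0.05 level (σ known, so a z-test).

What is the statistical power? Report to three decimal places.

Power ≈ 0.759

Standardized effect: d = |μ₁ − μ₀| / σ = |195.2 − 164.5| / 32.6 = 0.9417
Noncentrality parameter: δ = d·√n = 0.9417 × √8 = 2.6636
Critical value for a two-sided test at α = 0.05: z_{α/2} = 1.960.
Power = Φ(δ − 1.960) + Φ(−δ − 1.960) = Φ(0.704) + Φ(-4.624) = 0.7592 + 0.0000 = 0.7592.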